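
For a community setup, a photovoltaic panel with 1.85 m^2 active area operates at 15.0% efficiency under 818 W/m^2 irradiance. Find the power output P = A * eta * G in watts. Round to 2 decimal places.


Use the solar power formula P = A * eta * G.
Given: A = 1.85 m^2, eta = 0.15, G = 818 W/m^2
P = 1.85 * 0.15 * 818
P = 227.00 W

227.00


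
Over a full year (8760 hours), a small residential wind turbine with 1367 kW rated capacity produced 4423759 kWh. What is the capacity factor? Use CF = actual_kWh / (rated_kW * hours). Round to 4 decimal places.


Capacity factor = actual output / maximum possible output
Maximum possible = rated * hours = 1367 * 8760 = 11974920 kWh
CF = 4423759 / 11974920
CF = 0.3694

0.3694


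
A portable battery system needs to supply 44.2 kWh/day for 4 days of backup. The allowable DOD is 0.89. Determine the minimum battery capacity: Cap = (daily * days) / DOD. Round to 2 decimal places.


Total energy needed = daily * days = 44.2 * 4 = 176.8 kWh
Account for depth of discharge:
  Cap = total_energy / DOD = 176.8 / 0.89
  Cap = 198.65 kWh

198.65


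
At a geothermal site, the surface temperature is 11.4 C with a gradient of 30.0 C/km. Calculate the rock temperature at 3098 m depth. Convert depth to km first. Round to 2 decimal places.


Convert depth to km: 3098 / 1000 = 3.098 km
Temperature increase = gradient * depth_km = 30.0 * 3.098 = 92.94 C
Temperature at depth = T_surface + delta_T = 11.4 + 92.94
T = 104.34 C

104.34


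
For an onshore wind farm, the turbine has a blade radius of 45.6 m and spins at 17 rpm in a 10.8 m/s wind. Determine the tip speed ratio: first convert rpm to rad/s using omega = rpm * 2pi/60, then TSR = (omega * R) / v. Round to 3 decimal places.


Convert rotational speed to rad/s:
  omega = 17 * 2 * pi / 60 = 1.7802 rad/s
Compute tip speed:
  v_tip = omega * R = 1.7802 * 45.6 = 81.179 m/s
Tip speed ratio:
  TSR = v_tip / v_wind = 81.179 / 10.8 = 7.517

7.517


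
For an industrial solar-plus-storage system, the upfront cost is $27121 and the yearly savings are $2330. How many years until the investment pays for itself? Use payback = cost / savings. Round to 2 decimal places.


Simple payback period = initial cost / annual savings
Payback = 27121 / 2330
Payback = 11.64 years

11.64


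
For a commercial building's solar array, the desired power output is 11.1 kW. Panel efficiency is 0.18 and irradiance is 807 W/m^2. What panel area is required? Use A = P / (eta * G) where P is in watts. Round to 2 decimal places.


Convert target power to watts: P = 11.1 * 1000 = 11100.0 W
Compute denominator: eta * G = 0.18 * 807 = 145.26
Required area A = P / (eta * G) = 11100.0 / 145.26
A = 76.41 m^2

76.41


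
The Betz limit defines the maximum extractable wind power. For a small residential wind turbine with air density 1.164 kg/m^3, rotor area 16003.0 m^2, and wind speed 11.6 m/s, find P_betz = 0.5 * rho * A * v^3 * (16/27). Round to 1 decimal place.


The Betz coefficient Cp_max = 16/27 = 0.5926
v^3 = 11.6^3 = 1560.896
P_betz = 0.5 * rho * A * v^3 * Cp_max
P_betz = 0.5 * 1.164 * 16003.0 * 1560.896 * 0.5926
P_betz = 8614986.0 W

8614986.0


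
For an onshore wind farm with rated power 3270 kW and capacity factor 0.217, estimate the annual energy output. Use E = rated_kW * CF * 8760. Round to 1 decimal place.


Annual energy = rated_kW * capacity_factor * hours_per_year
Given: P_rated = 3270 kW, CF = 0.217, hours = 8760
E = 3270 * 0.217 * 8760
E = 6216008.4 kWh

6216008.4


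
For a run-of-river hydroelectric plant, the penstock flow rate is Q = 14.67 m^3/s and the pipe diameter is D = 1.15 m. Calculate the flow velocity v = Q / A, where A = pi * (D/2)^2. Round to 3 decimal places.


Compute pipe cross-sectional area:
  A = pi * (D/2)^2 = pi * (1.15/2)^2 = 1.0387 m^2
Calculate velocity:
  v = Q / A = 14.67 / 1.0387
  v = 14.124 m/s

14.124


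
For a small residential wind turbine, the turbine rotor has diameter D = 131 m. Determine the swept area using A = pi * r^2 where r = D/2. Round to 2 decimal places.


Compute the rotor radius:
  r = D / 2 = 131 / 2 = 65.5 m
Calculate swept area:
  A = pi * r^2 = pi * 65.5^2
  A = 13478.22 m^2

13478.22


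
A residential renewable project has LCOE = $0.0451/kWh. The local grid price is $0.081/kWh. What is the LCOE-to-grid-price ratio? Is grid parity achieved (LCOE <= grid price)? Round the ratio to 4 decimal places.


Compare LCOE to grid price:
  LCOE = $0.0451/kWh, Grid price = $0.081/kWh
  Ratio = LCOE / grid_price = 0.0451 / 0.081 = 0.5568
  Grid parity achieved (ratio <= 1)? yes

0.5568


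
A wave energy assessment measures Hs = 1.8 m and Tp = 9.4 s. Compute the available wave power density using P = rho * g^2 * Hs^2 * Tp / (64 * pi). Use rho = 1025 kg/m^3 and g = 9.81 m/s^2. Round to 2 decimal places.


Apply wave power formula:
  g^2 = 9.81^2 = 96.2361
  Hs^2 = 1.8^2 = 3.24
  Numerator = rho * g^2 * Hs^2 * Tp = 1025 * 96.2361 * 3.24 * 9.4 = 3004240.83
  Denominator = 64 * pi = 201.0619
  P = 3004240.83 / 201.0619 = 14941.87 W/m

14941.87


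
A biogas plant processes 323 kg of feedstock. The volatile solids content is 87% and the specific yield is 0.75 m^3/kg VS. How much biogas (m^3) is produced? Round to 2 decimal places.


Compute volatile solids:
  VS = mass * VS_fraction = 323 * 0.87 = 281.01 kg
Calculate biogas volume:
  Biogas = VS * specific_yield = 281.01 * 0.75
  Biogas = 210.76 m^3

210.76


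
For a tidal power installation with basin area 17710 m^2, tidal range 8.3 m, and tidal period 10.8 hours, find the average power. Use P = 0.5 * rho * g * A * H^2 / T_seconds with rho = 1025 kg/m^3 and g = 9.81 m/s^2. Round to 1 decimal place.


Convert period to seconds: T = 10.8 * 3600 = 38880.0 s
H^2 = 8.3^2 = 68.89
P = 0.5 * rho * g * A * H^2 / T
P = 0.5 * 1025 * 9.81 * 17710 * 68.89 / 38880.0
P = 157765.3 W

157765.3


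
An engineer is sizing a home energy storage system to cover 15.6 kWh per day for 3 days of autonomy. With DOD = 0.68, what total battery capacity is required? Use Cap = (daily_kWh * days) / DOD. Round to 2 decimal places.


Total energy needed = daily * days = 15.6 * 3 = 46.8 kWh
Account for depth of discharge:
  Cap = total_energy / DOD = 46.8 / 0.68
  Cap = 68.82 kWh

68.82


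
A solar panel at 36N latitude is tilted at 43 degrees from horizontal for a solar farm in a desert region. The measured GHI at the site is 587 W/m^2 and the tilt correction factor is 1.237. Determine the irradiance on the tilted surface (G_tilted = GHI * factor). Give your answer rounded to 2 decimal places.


Identify the given values:
  GHI = 587 W/m^2, tilt correction factor = 1.237
Apply the formula G_tilted = GHI * factor:
  G_tilted = 587 * 1.237
  G_tilted = 726.12 W/m^2

726.12


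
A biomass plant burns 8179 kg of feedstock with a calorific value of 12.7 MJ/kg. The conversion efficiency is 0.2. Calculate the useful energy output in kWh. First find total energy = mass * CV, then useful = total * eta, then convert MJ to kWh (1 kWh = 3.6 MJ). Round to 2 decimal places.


Total energy = mass * CV = 8179 * 12.7 = 103873.3 MJ
Useful energy = total * eta = 103873.3 * 0.2 = 20774.66 MJ
Convert to kWh: 20774.66 / 3.6
Useful energy = 5770.74 kWh

5770.74


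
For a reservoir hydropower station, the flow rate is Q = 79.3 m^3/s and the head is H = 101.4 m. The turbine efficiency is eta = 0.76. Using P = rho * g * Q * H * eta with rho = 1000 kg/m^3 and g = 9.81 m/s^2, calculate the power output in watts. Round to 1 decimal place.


Apply the hydropower formula P = rho * g * Q * H * eta
rho * g = 1000 * 9.81 = 9810.0
P = 9810.0 * 79.3 * 101.4 * 0.76
P = 59950628.7 W

59950628.7


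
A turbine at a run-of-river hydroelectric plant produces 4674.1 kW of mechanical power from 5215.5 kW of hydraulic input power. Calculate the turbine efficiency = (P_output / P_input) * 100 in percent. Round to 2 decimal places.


Turbine efficiency = (output power / input power) * 100
eta = (4674.1 / 5215.5) * 100
eta = 89.62%

89.62


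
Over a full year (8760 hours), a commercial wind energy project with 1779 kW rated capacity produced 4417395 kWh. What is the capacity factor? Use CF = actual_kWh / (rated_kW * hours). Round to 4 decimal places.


Capacity factor = actual output / maximum possible output
Maximum possible = rated * hours = 1779 * 8760 = 15584040 kWh
CF = 4417395 / 15584040
CF = 0.2835

0.2835


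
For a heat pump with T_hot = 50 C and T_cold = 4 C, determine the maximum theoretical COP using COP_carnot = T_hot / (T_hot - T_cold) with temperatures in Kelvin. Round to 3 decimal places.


Convert to Kelvin:
  T_hot = 50 + 273.15 = 323.15 K
  T_cold = 4 + 273.15 = 277.15 K
Apply Carnot COP formula:
  COP = T_hot_K / (T_hot_K - T_cold_K) = 323.15 / 46.0
  COP = 7.025

7.025


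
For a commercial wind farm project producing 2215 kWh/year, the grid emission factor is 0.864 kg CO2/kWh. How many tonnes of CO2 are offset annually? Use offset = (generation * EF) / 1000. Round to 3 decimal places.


CO2 offset in kg = generation * emission_factor
CO2 offset = 2215 * 0.864 = 1913.76 kg
Convert to tonnes:
  CO2 offset = 1913.76 / 1000 = 1.914 tonnes

1.914


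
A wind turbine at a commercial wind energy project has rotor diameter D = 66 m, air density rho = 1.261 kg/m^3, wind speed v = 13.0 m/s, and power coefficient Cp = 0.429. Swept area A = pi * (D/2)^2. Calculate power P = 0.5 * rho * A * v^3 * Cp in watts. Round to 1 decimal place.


Step 1 -- Compute swept area:
  A = pi * (D/2)^2 = pi * (66/2)^2 = 3421.19 m^2
Step 2 -- Apply wind power equation:
  P = 0.5 * rho * A * v^3 * Cp
  v^3 = 13.0^3 = 2197.0
  P = 0.5 * 1.261 * 3421.19 * 2197.0 * 0.429
  P = 2033060.0 W

2033060.0


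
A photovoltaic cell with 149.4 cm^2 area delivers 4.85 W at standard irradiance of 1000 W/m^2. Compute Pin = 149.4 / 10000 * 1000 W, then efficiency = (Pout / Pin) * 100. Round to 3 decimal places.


First compute the input power:
  Pin = area_cm2 / 10000 * G = 149.4 / 10000 * 1000 = 14.94 W
Then compute efficiency:
  Efficiency = (Pout / Pin) * 100 = (4.85 / 14.94) * 100
  Efficiency = 32.463%

32.463


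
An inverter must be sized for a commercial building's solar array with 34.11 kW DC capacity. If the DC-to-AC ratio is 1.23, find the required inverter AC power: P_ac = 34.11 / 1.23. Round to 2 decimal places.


The inverter AC capacity is determined by the DC/AC ratio.
Given: P_dc = 34.11 kW, DC/AC ratio = 1.23
P_ac = P_dc / ratio = 34.11 / 1.23
P_ac = 27.73 kW

27.73


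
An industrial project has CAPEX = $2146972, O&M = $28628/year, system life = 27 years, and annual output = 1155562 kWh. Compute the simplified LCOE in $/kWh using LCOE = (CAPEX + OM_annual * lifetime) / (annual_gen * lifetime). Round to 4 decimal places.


Total cost = CAPEX + OM * lifetime = 2146972 + 28628 * 27 = 2146972 + 772956 = 2919928
Total generation = annual * lifetime = 1155562 * 27 = 31200174 kWh
LCOE = 2919928 / 31200174
LCOE = 0.0936 $/kWh

0.0936


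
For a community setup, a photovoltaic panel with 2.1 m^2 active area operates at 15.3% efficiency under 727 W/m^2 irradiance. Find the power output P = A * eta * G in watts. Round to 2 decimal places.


Use the solar power formula P = A * eta * G.
Given: A = 2.1 m^2, eta = 0.153, G = 727 W/m^2
P = 2.1 * 0.153 * 727
P = 233.59 W

233.59


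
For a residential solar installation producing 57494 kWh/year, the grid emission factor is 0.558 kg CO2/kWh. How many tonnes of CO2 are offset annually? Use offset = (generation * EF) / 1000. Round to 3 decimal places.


CO2 offset in kg = generation * emission_factor
CO2 offset = 57494 * 0.558 = 32081.65 kg
Convert to tonnes:
  CO2 offset = 32081.65 / 1000 = 32.082 tonnes

32.082


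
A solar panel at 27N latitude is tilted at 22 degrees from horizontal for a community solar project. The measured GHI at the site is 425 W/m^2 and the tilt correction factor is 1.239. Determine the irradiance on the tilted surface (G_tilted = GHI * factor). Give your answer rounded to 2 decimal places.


Identify the given values:
  GHI = 425 W/m^2, tilt correction factor = 1.239
Apply the formula G_tilted = GHI * factor:
  G_tilted = 425 * 1.239
  G_tilted = 526.58 W/m^2

526.58


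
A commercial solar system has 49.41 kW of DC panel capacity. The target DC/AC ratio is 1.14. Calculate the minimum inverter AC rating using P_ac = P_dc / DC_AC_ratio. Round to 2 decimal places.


The inverter AC capacity is determined by the DC/AC ratio.
Given: P_dc = 49.41 kW, DC/AC ratio = 1.14
P_ac = P_dc / ratio = 49.41 / 1.14
P_ac = 43.34 kW

43.34


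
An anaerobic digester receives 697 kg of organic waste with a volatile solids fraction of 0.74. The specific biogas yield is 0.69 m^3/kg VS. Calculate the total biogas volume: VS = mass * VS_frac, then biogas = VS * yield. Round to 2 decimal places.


Compute volatile solids:
  VS = mass * VS_fraction = 697 * 0.74 = 515.78 kg
Calculate biogas volume:
  Biogas = VS * specific_yield = 515.78 * 0.69
  Biogas = 355.89 m^3

355.89


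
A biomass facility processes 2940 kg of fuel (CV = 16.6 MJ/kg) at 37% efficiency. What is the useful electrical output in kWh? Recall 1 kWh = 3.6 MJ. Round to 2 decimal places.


Total energy = mass * CV = 2940 * 16.6 = 48804.0 MJ
Useful energy = total * eta = 48804.0 * 0.37 = 18057.48 MJ
Convert to kWh: 18057.48 / 3.6
Useful energy = 5015.97 kWh

5015.97


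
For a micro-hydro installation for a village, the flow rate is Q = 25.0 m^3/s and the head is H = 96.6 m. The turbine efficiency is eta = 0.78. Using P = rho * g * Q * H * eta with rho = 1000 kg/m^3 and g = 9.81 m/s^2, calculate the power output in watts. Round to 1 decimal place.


Apply the hydropower formula P = rho * g * Q * H * eta
rho * g = 1000 * 9.81 = 9810.0
P = 9810.0 * 25.0 * 96.6 * 0.78
P = 18479097.0 W

18479097.0


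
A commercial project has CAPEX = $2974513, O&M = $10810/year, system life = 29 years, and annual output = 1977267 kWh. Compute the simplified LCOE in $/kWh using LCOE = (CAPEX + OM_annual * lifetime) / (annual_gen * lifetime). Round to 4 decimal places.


Total cost = CAPEX + OM * lifetime = 2974513 + 10810 * 29 = 2974513 + 313490 = 3288003
Total generation = annual * lifetime = 1977267 * 29 = 57340743 kWh
LCOE = 3288003 / 57340743
LCOE = 0.0573 $/kWh

0.0573


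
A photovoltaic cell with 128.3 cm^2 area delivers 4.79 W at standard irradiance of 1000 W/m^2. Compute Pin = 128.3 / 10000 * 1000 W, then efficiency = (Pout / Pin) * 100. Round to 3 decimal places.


First compute the input power:
  Pin = area_cm2 / 10000 * G = 128.3 / 10000 * 1000 = 12.83 W
Then compute efficiency:
  Efficiency = (Pout / Pin) * 100 = (4.79 / 12.83) * 100
  Efficiency = 37.334%

37.334


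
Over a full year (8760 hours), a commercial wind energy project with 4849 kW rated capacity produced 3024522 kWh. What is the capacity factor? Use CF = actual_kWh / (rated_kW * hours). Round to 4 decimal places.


Capacity factor = actual output / maximum possible output
Maximum possible = rated * hours = 4849 * 8760 = 42477240 kWh
CF = 3024522 / 42477240
CF = 0.0712

0.0712


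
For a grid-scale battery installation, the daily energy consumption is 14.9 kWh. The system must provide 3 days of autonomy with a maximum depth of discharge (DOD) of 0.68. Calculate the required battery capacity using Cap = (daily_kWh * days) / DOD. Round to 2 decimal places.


Total energy needed = daily * days = 14.9 * 3 = 44.7 kWh
Account for depth of discharge:
  Cap = total_energy / DOD = 44.7 / 0.68
  Cap = 65.74 kWh

65.74


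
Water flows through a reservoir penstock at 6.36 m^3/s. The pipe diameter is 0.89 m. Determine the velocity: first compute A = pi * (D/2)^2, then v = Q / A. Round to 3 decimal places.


Compute pipe cross-sectional area:
  A = pi * (D/2)^2 = pi * (0.89/2)^2 = 0.6221 m^2
Calculate velocity:
  v = Q / A = 6.36 / 0.6221
  v = 10.223 m/s

10.223


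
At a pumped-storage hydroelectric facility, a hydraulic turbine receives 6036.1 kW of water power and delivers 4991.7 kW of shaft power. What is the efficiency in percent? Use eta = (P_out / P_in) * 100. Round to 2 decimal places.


Turbine efficiency = (output power / input power) * 100
eta = (4991.7 / 6036.1) * 100
eta = 82.70%

82.70


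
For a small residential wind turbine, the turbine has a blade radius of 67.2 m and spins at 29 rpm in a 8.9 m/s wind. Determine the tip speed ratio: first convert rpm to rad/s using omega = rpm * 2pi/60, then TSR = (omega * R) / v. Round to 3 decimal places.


Convert rotational speed to rad/s:
  omega = 29 * 2 * pi / 60 = 3.0369 rad/s
Compute tip speed:
  v_tip = omega * R = 3.0369 * 67.2 = 204.078 m/s
Tip speed ratio:
  TSR = v_tip / v_wind = 204.078 / 8.9 = 22.930

22.930


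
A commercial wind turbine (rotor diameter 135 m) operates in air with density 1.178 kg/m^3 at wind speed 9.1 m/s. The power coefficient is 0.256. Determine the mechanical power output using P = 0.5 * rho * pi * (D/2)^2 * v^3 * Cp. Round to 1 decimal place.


Step 1 -- Compute swept area:
  A = pi * (D/2)^2 = pi * (135/2)^2 = 14313.88 m^2
Step 2 -- Apply wind power equation:
  P = 0.5 * rho * A * v^3 * Cp
  v^3 = 9.1^3 = 753.571
  P = 0.5 * 1.178 * 14313.88 * 753.571 * 0.256
  P = 1626435.5 W

1626435.5


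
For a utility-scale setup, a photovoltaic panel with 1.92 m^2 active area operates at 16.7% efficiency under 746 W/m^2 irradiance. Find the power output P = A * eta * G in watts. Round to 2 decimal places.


Use the solar power formula P = A * eta * G.
Given: A = 1.92 m^2, eta = 0.167, G = 746 W/m^2
P = 1.92 * 0.167 * 746
P = 239.20 W

239.20


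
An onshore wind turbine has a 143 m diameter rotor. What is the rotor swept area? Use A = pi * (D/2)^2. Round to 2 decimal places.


Compute the rotor radius:
  r = D / 2 = 143 / 2 = 71.5 m
Calculate swept area:
  A = pi * r^2 = pi * 71.5^2
  A = 16060.61 m^2

16060.61


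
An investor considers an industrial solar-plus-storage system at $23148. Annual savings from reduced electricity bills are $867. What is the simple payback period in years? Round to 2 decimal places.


Simple payback period = initial cost / annual savings
Payback = 23148 / 867
Payback = 26.70 years

26.70


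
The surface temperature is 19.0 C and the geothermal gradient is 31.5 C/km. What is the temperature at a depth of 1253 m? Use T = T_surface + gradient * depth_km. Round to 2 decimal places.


Convert depth to km: 1253 / 1000 = 1.253 km
Temperature increase = gradient * depth_km = 31.5 * 1.253 = 39.47 C
Temperature at depth = T_surface + delta_T = 19.0 + 39.47
T = 58.47 C

58.47


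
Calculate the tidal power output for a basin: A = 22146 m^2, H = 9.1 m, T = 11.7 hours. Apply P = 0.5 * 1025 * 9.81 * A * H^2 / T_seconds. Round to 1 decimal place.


Convert period to seconds: T = 11.7 * 3600 = 42120.0 s
H^2 = 9.1^2 = 82.81
P = 0.5 * rho * g * A * H^2 / T
P = 0.5 * 1025 * 9.81 * 22146 * 82.81 / 42120.0
P = 218903.4 W

218903.4


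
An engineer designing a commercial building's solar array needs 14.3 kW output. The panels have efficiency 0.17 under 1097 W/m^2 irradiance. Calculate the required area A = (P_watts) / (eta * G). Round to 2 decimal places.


Convert target power to watts: P = 14.3 * 1000 = 14300.0 W
Compute denominator: eta * G = 0.17 * 1097 = 186.49
Required area A = P / (eta * G) = 14300.0 / 186.49
A = 76.68 m^2

76.68


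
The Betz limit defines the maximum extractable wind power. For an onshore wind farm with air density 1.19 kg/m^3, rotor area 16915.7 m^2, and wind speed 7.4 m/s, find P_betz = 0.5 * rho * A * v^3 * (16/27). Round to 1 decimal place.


The Betz coefficient Cp_max = 16/27 = 0.5926
v^3 = 7.4^3 = 405.224
P_betz = 0.5 * rho * A * v^3 * Cp_max
P_betz = 0.5 * 1.19 * 16915.7 * 405.224 * 0.5926
P_betz = 2416898.0 W

2416898.0


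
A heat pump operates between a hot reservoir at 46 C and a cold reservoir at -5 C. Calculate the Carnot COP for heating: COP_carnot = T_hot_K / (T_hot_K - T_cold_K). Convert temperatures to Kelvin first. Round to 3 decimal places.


Convert to Kelvin:
  T_hot = 46 + 273.15 = 319.15 K
  T_cold = -5 + 273.15 = 268.15 K
Apply Carnot COP formula:
  COP = T_hot_K / (T_hot_K - T_cold_K) = 319.15 / 51.0
  COP = 6.258

6.258


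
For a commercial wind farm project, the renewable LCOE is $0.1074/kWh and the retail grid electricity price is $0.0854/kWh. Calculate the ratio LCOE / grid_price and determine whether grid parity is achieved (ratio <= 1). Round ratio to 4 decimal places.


Compare LCOE to grid price:
  LCOE = $0.1074/kWh, Grid price = $0.0854/kWh
  Ratio = LCOE / grid_price = 0.1074 / 0.0854 = 1.2576
  Grid parity achieved (ratio <= 1)? no

1.2576


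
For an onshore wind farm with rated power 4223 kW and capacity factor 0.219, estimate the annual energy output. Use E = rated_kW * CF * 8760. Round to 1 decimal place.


Annual energy = rated_kW * capacity_factor * hours_per_year
Given: P_rated = 4223 kW, CF = 0.219, hours = 8760
E = 4223 * 0.219 * 8760
E = 8101572.1 kWh

8101572.1


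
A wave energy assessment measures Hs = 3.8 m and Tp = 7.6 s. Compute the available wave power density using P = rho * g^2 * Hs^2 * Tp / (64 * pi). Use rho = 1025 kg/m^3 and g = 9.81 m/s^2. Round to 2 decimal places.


Apply wave power formula:
  g^2 = 9.81^2 = 96.2361
  Hs^2 = 3.8^2 = 14.44
  Numerator = rho * g^2 * Hs^2 * Tp = 1025 * 96.2361 * 14.44 * 7.6 = 10825367.92
  Denominator = 64 * pi = 201.0619
  P = 10825367.92 / 201.0619 = 53840.96 W/m

53840.96


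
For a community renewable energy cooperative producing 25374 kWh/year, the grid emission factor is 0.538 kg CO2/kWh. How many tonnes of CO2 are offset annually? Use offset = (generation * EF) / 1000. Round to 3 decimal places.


CO2 offset in kg = generation * emission_factor
CO2 offset = 25374 * 0.538 = 13651.21 kg
Convert to tonnes:
  CO2 offset = 13651.21 / 1000 = 13.651 tonnes

13.651


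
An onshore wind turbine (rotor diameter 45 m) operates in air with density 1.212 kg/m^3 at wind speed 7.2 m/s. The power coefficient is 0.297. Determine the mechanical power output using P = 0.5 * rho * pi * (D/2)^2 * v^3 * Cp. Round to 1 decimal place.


Step 1 -- Compute swept area:
  A = pi * (D/2)^2 = pi * (45/2)^2 = 1590.43 m^2
Step 2 -- Apply wind power equation:
  P = 0.5 * rho * A * v^3 * Cp
  v^3 = 7.2^3 = 373.248
  P = 0.5 * 1.212 * 1590.43 * 373.248 * 0.297
  P = 106841.9 W

106841.9


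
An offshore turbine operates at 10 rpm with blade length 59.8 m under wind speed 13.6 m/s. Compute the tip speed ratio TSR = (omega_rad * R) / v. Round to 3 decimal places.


Convert rotational speed to rad/s:
  omega = 10 * 2 * pi / 60 = 1.0472 rad/s
Compute tip speed:
  v_tip = omega * R = 1.0472 * 59.8 = 62.622 m/s
Tip speed ratio:
  TSR = v_tip / v_wind = 62.622 / 13.6 = 4.605

4.605


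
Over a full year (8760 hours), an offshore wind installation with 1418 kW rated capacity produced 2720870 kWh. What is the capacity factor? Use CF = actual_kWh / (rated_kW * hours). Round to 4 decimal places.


Capacity factor = actual output / maximum possible output
Maximum possible = rated * hours = 1418 * 8760 = 12421680 kWh
CF = 2720870 / 12421680
CF = 0.2190

0.2190


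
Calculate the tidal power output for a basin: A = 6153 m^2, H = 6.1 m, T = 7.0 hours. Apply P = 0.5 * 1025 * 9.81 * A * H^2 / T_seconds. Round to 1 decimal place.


Convert period to seconds: T = 7.0 * 3600 = 25200.0 s
H^2 = 6.1^2 = 37.21
P = 0.5 * rho * g * A * H^2 / T
P = 0.5 * 1025 * 9.81 * 6153 * 37.21 / 25200.0
P = 45678.2 W

45678.2


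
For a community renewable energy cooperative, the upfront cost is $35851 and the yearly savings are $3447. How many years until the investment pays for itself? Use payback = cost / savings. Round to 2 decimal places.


Simple payback period = initial cost / annual savings
Payback = 35851 / 3447
Payback = 10.40 years

10.40


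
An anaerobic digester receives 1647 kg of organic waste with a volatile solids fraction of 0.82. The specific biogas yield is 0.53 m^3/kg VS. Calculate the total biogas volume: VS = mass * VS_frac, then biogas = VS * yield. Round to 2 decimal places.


Compute volatile solids:
  VS = mass * VS_fraction = 1647 * 0.82 = 1350.54 kg
Calculate biogas volume:
  Biogas = VS * specific_yield = 1350.54 * 0.53
  Biogas = 715.79 m^3

715.79


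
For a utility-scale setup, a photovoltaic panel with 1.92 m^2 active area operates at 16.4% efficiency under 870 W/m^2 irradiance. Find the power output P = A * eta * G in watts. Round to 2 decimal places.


Use the solar power formula P = A * eta * G.
Given: A = 1.92 m^2, eta = 0.164, G = 870 W/m^2
P = 1.92 * 0.164 * 870
P = 273.95 W

273.95


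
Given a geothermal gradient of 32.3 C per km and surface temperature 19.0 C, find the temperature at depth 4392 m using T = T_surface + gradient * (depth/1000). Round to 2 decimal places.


Convert depth to km: 4392 / 1000 = 4.392 km
Temperature increase = gradient * depth_km = 32.3 * 4.392 = 141.86 C
Temperature at depth = T_surface + delta_T = 19.0 + 141.86
T = 160.86 C

160.86


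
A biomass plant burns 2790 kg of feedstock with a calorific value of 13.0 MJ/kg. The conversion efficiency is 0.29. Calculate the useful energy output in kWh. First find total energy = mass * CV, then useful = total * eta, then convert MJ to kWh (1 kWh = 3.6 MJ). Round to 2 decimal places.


Total energy = mass * CV = 2790 * 13.0 = 36270.0 MJ
Useful energy = total * eta = 36270.0 * 0.29 = 10518.3 MJ
Convert to kWh: 10518.3 / 3.6
Useful energy = 2921.75 kWh

2921.75


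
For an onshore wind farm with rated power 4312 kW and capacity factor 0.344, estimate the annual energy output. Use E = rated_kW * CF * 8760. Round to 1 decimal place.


Annual energy = rated_kW * capacity_factor * hours_per_year
Given: P_rated = 4312 kW, CF = 0.344, hours = 8760
E = 4312 * 0.344 * 8760
E = 12993953.3 kWh

12993953.3


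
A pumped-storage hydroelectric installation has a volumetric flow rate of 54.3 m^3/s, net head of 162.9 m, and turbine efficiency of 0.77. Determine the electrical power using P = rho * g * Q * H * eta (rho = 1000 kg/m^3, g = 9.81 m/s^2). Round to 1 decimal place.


Apply the hydropower formula P = rho * g * Q * H * eta
rho * g = 1000 * 9.81 = 9810.0
P = 9810.0 * 54.3 * 162.9 * 0.77
P = 66816026.7 W

66816026.7


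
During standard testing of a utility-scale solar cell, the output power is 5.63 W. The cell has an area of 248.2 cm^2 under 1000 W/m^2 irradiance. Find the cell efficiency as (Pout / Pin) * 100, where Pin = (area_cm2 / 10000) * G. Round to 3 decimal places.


First compute the input power:
  Pin = area_cm2 / 10000 * G = 248.2 / 10000 * 1000 = 24.82 W
Then compute efficiency:
  Efficiency = (Pout / Pin) * 100 = (5.63 / 24.82) * 100
  Efficiency = 22.683%

22.683


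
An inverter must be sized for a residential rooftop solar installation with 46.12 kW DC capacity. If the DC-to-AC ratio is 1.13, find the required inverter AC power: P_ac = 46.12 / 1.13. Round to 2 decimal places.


The inverter AC capacity is determined by the DC/AC ratio.
Given: P_dc = 46.12 kW, DC/AC ratio = 1.13
P_ac = P_dc / ratio = 46.12 / 1.13
P_ac = 40.81 kW

40.81


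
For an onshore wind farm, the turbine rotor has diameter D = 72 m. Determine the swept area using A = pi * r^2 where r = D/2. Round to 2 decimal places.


Compute the rotor radius:
  r = D / 2 = 72 / 2 = 36.0 m
Calculate swept area:
  A = pi * r^2 = pi * 36.0^2
  A = 4071.50 m^2

4071.50


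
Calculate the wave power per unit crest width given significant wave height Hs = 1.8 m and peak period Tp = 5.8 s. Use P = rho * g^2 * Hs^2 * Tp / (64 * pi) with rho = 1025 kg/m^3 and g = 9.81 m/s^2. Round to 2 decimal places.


Apply wave power formula:
  g^2 = 9.81^2 = 96.2361
  Hs^2 = 1.8^2 = 3.24
  Numerator = rho * g^2 * Hs^2 * Tp = 1025 * 96.2361 * 3.24 * 5.8 = 1853680.51
  Denominator = 64 * pi = 201.0619
  P = 1853680.51 / 201.0619 = 9219.45 W/m

9219.45


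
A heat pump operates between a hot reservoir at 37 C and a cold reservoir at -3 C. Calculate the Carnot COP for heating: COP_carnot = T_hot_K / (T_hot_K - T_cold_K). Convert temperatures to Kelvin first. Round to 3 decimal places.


Convert to Kelvin:
  T_hot = 37 + 273.15 = 310.15 K
  T_cold = -3 + 273.15 = 270.15 K
Apply Carnot COP formula:
  COP = T_hot_K / (T_hot_K - T_cold_K) = 310.15 / 40.0
  COP = 7.754

7.754


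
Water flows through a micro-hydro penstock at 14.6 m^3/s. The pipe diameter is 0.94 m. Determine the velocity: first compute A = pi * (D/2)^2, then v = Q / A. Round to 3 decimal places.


Compute pipe cross-sectional area:
  A = pi * (D/2)^2 = pi * (0.94/2)^2 = 0.694 m^2
Calculate velocity:
  v = Q / A = 14.6 / 0.694
  v = 21.038 m/s

21.038


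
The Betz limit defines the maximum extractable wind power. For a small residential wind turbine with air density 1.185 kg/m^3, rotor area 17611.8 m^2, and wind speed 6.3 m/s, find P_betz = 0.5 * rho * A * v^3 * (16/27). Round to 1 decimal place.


The Betz coefficient Cp_max = 16/27 = 0.5926
v^3 = 6.3^3 = 250.047
P_betz = 0.5 * rho * A * v^3 * Cp_max
P_betz = 0.5 * 1.185 * 17611.8 * 250.047 * 0.5926
P_betz = 1546215.3 W

1546215.3


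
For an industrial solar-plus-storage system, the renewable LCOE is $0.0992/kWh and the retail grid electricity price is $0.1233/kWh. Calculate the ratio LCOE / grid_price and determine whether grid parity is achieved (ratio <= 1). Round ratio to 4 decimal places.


Compare LCOE to grid price:
  LCOE = $0.0992/kWh, Grid price = $0.1233/kWh
  Ratio = LCOE / grid_price = 0.0992 / 0.1233 = 0.8045
  Grid parity achieved (ratio <= 1)? yes

0.8045


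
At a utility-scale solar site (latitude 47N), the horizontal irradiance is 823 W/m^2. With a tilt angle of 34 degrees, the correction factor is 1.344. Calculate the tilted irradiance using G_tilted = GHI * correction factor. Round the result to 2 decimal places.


Identify the given values:
  GHI = 823 W/m^2, tilt correction factor = 1.344
Apply the formula G_tilted = GHI * factor:
  G_tilted = 823 * 1.344
  G_tilted = 1106.11 W/m^2

1106.11


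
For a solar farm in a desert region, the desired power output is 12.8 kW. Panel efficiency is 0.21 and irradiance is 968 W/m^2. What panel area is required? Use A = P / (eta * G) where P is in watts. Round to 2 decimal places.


Convert target power to watts: P = 12.8 * 1000 = 12800.0 W
Compute denominator: eta * G = 0.21 * 968 = 203.28
Required area A = P / (eta * G) = 12800.0 / 203.28
A = 62.97 m^2

62.97


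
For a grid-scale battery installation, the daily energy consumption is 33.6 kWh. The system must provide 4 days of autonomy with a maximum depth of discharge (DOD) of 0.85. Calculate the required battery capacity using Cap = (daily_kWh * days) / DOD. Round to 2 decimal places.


Total energy needed = daily * days = 33.6 * 4 = 134.4 kWh
Account for depth of discharge:
  Cap = total_energy / DOD = 134.4 / 0.85
  Cap = 158.12 kWh

158.12


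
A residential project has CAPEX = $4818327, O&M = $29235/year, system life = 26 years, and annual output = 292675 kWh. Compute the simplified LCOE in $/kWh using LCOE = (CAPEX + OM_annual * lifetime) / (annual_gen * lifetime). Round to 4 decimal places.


Total cost = CAPEX + OM * lifetime = 4818327 + 29235 * 26 = 4818327 + 760110 = 5578437
Total generation = annual * lifetime = 292675 * 26 = 7609550 kWh
LCOE = 5578437 / 7609550
LCOE = 0.7331 $/kWh

0.7331


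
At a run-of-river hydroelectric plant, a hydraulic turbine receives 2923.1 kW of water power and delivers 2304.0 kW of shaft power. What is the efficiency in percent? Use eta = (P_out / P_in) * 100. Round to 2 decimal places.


Turbine efficiency = (output power / input power) * 100
eta = (2304.0 / 2923.1) * 100
eta = 78.82%

78.82


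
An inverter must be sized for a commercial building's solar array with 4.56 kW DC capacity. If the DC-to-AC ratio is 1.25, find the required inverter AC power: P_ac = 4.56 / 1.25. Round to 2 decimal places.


The inverter AC capacity is determined by the DC/AC ratio.
Given: P_dc = 4.56 kW, DC/AC ratio = 1.25
P_ac = P_dc / ratio = 4.56 / 1.25
P_ac = 3.65 kW

3.65


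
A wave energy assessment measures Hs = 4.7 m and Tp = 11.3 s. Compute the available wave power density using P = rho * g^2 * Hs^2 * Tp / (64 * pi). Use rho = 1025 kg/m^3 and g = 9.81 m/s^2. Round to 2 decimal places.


Apply wave power formula:
  g^2 = 9.81^2 = 96.2361
  Hs^2 = 4.7^2 = 22.09
  Numerator = rho * g^2 * Hs^2 * Tp = 1025 * 96.2361 * 22.09 * 11.3 = 24622720.74
  Denominator = 64 * pi = 201.0619
  P = 24622720.74 / 201.0619 = 122463.37 W/m

122463.37


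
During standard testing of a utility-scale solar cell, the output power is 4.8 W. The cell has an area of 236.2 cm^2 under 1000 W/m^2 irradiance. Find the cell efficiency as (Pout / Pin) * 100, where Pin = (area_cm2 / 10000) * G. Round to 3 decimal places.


First compute the input power:
  Pin = area_cm2 / 10000 * G = 236.2 / 10000 * 1000 = 23.62 W
Then compute efficiency:
  Efficiency = (Pout / Pin) * 100 = (4.8 / 23.62) * 100
  Efficiency = 20.322%

20.322


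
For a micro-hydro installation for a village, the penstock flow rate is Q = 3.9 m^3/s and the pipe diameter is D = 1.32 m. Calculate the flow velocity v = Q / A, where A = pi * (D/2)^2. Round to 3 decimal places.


Compute pipe cross-sectional area:
  A = pi * (D/2)^2 = pi * (1.32/2)^2 = 1.3685 m^2
Calculate velocity:
  v = Q / A = 3.9 / 1.3685
  v = 2.850 m/s

2.850


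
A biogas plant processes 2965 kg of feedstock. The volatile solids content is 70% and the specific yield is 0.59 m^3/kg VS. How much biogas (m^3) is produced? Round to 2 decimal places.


Compute volatile solids:
  VS = mass * VS_fraction = 2965 * 0.7 = 2075.5 kg
Calculate biogas volume:
  Biogas = VS * specific_yield = 2075.5 * 0.59
  Biogas = 1224.55 m^3

1224.55


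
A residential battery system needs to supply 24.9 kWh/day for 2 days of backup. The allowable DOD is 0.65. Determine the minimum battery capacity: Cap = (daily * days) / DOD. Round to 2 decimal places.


Total energy needed = daily * days = 24.9 * 2 = 49.8 kWh
Account for depth of discharge:
  Cap = total_energy / DOD = 49.8 / 0.65
  Cap = 76.62 kWh

76.62


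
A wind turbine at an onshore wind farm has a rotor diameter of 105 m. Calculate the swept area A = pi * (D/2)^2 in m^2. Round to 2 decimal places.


Compute the rotor radius:
  r = D / 2 = 105 / 2 = 52.5 m
Calculate swept area:
  A = pi * r^2 = pi * 52.5^2
  A = 8659.01 m^2

8659.01


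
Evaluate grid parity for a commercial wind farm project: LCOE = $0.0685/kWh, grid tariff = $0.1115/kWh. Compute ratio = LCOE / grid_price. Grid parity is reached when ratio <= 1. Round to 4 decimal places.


Compare LCOE to grid price:
  LCOE = $0.0685/kWh, Grid price = $0.1115/kWh
  Ratio = LCOE / grid_price = 0.0685 / 0.1115 = 0.6143
  Grid parity achieved (ratio <= 1)? yes

0.6143


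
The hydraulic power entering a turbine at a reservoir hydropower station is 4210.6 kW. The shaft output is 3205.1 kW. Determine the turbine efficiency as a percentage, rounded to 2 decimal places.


Turbine efficiency = (output power / input power) * 100
eta = (3205.1 / 4210.6) * 100
eta = 76.12%

76.12


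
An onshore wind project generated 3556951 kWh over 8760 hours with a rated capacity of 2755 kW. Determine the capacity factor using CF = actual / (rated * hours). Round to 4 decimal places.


Capacity factor = actual output / maximum possible output
Maximum possible = rated * hours = 2755 * 8760 = 24133800 kWh
CF = 3556951 / 24133800
CF = 0.1474

0.1474


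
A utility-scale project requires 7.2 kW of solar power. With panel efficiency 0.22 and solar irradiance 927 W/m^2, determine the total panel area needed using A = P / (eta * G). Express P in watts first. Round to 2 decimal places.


Convert target power to watts: P = 7.2 * 1000 = 7200.0 W
Compute denominator: eta * G = 0.22 * 927 = 203.94
Required area A = P / (eta * G) = 7200.0 / 203.94
A = 35.30 m^2

35.30


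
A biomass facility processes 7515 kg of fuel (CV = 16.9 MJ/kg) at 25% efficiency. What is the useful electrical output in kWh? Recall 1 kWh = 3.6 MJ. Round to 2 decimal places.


Total energy = mass * CV = 7515 * 16.9 = 127003.5 MJ
Useful energy = total * eta = 127003.5 * 0.25 = 31750.88 MJ
Convert to kWh: 31750.88 / 3.6
Useful energy = 8819.69 kWh

8819.69


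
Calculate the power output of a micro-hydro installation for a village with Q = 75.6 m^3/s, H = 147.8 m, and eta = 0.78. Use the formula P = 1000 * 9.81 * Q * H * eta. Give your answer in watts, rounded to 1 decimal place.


Apply the hydropower formula P = rho * g * Q * H * eta
rho * g = 1000 * 9.81 = 9810.0
P = 9810.0 * 75.6 * 147.8 * 0.78
P = 85498764.6 W

85498764.6


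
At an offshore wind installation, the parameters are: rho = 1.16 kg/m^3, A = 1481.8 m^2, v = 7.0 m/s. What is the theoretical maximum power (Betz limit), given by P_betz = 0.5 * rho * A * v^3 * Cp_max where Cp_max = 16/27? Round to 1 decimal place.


The Betz coefficient Cp_max = 16/27 = 0.5926
v^3 = 7.0^3 = 343.0
P_betz = 0.5 * rho * A * v^3 * Cp_max
P_betz = 0.5 * 1.16 * 1481.8 * 343.0 * 0.5926
P_betz = 174690.0 W

174690.0


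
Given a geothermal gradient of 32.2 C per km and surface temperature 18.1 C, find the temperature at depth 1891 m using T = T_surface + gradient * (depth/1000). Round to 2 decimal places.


Convert depth to km: 1891 / 1000 = 1.891 km
Temperature increase = gradient * depth_km = 32.2 * 1.891 = 60.89 C
Temperature at depth = T_surface + delta_T = 18.1 + 60.89
T = 78.99 C

78.99


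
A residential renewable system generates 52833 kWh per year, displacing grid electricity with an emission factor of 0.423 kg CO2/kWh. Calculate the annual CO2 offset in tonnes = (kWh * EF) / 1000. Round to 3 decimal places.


CO2 offset in kg = generation * emission_factor
CO2 offset = 52833 * 0.423 = 22348.36 kg
Convert to tonnes:
  CO2 offset = 22348.36 / 1000 = 22.348 tonnes

22.348


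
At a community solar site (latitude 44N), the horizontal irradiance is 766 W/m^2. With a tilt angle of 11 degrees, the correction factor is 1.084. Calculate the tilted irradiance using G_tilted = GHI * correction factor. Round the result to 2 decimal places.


Identify the given values:
  GHI = 766 W/m^2, tilt correction factor = 1.084
Apply the formula G_tilted = GHI * factor:
  G_tilted = 766 * 1.084
  G_tilted = 830.34 W/m^2

830.34


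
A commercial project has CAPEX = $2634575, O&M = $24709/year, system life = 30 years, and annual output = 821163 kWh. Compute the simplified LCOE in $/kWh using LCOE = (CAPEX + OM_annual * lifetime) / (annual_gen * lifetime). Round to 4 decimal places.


Total cost = CAPEX + OM * lifetime = 2634575 + 24709 * 30 = 2634575 + 741270 = 3375845
Total generation = annual * lifetime = 821163 * 30 = 24634890 kWh
LCOE = 3375845 / 24634890
LCOE = 0.1370 $/kWh

0.1370


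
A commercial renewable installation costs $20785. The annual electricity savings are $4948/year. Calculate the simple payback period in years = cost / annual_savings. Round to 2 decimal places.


Simple payback period = initial cost / annual savings
Payback = 20785 / 4948
Payback = 4.20 years

4.20


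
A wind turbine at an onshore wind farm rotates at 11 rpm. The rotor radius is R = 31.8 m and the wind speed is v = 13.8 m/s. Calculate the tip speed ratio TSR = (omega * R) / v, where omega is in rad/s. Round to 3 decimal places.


Convert rotational speed to rad/s:
  omega = 11 * 2 * pi / 60 = 1.1519 rad/s
Compute tip speed:
  v_tip = omega * R = 1.1519 * 31.8 = 36.631 m/s
Tip speed ratio:
  TSR = v_tip / v_wind = 36.631 / 13.8 = 2.654

2.654


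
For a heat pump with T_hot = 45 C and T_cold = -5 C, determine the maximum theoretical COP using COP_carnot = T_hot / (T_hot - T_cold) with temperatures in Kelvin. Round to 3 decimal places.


Convert to Kelvin:
  T_hot = 45 + 273.15 = 318.15 K
  T_cold = -5 + 273.15 = 268.15 K
Apply Carnot COP formula:
  COP = T_hot_K / (T_hot_K - T_cold_K) = 318.15 / 50.0
  COP = 6.363

6.363


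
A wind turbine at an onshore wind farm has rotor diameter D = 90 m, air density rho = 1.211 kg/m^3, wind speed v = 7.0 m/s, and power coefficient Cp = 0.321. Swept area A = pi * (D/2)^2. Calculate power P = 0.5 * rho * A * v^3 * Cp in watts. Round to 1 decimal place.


Step 1 -- Compute swept area:
  A = pi * (D/2)^2 = pi * (90/2)^2 = 6361.73 m^2
Step 2 -- Apply wind power equation:
  P = 0.5 * rho * A * v^3 * Cp
  v^3 = 7.0^3 = 343.0
  P = 0.5 * 1.211 * 6361.73 * 343.0 * 0.321
  P = 424119.5 W

424119.5
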